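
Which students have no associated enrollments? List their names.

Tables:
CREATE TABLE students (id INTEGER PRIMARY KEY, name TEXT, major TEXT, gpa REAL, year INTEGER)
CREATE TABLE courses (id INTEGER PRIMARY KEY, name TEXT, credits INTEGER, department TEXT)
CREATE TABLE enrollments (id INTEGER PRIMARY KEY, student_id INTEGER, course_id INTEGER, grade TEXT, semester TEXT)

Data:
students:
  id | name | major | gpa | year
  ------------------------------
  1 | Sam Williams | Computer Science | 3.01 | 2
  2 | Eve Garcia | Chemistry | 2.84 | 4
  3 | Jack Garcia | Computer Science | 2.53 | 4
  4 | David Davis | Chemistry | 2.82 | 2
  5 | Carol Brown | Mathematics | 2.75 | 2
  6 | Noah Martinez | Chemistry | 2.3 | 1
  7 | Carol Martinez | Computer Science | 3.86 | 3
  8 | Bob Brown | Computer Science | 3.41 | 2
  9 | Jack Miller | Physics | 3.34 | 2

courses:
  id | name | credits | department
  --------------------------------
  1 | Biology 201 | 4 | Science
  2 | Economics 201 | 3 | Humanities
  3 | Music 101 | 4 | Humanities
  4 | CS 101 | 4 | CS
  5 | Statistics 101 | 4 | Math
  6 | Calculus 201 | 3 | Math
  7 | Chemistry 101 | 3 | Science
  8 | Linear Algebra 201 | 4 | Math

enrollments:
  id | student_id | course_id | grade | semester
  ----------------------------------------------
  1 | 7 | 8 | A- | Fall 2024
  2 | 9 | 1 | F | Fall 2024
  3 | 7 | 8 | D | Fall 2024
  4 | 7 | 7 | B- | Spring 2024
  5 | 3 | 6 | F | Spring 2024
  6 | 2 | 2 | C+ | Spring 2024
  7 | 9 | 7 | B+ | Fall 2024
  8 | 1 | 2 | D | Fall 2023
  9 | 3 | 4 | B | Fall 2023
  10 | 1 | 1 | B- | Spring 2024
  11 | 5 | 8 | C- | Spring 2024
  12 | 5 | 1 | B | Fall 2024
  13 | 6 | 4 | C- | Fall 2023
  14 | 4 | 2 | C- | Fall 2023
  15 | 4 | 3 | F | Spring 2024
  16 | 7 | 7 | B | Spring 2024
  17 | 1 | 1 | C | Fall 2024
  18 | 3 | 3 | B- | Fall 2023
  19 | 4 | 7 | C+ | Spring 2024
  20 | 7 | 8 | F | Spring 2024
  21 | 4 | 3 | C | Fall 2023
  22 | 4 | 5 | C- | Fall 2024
SELECT p.name FROM students p LEFT JOIN enrollments c ON c.student_id = p.id WHERE c.id IS NULL

Execution result:
Bob Brown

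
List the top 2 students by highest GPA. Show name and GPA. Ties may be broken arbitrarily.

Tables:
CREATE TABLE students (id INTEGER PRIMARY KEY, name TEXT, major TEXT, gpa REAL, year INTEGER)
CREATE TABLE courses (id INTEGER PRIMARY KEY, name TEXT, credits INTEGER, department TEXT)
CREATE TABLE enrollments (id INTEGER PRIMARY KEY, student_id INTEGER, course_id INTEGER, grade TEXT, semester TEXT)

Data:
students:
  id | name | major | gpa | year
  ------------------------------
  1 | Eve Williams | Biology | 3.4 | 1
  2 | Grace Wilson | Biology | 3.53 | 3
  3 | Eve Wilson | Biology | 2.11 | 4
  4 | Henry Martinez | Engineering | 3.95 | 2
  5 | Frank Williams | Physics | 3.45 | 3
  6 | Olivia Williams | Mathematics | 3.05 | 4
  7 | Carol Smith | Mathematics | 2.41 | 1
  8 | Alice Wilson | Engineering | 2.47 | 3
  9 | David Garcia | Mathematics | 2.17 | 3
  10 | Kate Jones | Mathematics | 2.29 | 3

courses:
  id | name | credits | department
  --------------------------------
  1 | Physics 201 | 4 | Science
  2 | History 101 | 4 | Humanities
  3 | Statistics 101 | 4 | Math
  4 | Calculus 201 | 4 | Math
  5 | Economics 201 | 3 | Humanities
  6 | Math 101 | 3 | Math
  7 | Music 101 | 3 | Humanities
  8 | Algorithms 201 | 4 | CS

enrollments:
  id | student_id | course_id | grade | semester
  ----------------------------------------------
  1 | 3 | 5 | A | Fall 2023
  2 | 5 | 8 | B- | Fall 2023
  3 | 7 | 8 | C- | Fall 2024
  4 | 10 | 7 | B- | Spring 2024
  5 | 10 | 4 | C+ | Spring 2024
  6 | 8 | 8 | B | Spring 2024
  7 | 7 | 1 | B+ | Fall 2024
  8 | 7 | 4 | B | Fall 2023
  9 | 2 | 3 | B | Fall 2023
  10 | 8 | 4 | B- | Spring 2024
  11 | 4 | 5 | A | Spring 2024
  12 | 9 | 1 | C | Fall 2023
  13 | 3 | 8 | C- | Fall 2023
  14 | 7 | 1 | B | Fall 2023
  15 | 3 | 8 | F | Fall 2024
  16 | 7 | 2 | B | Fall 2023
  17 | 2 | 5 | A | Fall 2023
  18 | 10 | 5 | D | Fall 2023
SELECT name, gpa FROM students ORDER BY gpa DESC LIMIT 2

Execution result:
name | gpa
Henry Martinez | 3.95
Grace Wilson | 3.53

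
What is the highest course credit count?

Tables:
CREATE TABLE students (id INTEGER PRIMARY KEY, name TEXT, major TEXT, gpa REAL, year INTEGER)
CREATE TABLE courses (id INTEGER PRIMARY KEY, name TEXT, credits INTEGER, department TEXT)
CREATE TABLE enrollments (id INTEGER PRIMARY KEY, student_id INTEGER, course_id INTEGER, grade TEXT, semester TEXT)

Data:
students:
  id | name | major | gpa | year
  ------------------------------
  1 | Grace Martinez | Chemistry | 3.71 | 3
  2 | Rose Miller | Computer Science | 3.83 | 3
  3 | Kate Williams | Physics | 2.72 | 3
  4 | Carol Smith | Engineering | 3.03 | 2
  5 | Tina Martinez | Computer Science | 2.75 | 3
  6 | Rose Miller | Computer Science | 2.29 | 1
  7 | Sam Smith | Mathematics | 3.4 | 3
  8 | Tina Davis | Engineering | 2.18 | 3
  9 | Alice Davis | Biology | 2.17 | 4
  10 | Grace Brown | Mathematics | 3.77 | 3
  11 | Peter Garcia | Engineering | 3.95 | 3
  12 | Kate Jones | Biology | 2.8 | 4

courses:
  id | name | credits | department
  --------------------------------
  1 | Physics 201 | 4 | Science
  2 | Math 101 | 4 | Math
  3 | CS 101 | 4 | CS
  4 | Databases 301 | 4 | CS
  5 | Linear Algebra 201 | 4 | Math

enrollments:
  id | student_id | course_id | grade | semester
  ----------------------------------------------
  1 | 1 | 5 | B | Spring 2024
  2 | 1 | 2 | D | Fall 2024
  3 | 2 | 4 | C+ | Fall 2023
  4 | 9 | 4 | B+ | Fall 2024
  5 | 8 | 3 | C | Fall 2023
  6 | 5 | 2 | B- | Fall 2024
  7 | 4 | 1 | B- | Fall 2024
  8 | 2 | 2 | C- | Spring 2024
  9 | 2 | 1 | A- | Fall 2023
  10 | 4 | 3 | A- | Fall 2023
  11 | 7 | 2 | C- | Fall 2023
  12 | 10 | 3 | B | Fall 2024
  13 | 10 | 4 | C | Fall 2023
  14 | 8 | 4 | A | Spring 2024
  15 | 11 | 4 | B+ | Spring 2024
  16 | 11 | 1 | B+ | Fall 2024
SELECT MAX(credits) FROM courses

Execution result:
4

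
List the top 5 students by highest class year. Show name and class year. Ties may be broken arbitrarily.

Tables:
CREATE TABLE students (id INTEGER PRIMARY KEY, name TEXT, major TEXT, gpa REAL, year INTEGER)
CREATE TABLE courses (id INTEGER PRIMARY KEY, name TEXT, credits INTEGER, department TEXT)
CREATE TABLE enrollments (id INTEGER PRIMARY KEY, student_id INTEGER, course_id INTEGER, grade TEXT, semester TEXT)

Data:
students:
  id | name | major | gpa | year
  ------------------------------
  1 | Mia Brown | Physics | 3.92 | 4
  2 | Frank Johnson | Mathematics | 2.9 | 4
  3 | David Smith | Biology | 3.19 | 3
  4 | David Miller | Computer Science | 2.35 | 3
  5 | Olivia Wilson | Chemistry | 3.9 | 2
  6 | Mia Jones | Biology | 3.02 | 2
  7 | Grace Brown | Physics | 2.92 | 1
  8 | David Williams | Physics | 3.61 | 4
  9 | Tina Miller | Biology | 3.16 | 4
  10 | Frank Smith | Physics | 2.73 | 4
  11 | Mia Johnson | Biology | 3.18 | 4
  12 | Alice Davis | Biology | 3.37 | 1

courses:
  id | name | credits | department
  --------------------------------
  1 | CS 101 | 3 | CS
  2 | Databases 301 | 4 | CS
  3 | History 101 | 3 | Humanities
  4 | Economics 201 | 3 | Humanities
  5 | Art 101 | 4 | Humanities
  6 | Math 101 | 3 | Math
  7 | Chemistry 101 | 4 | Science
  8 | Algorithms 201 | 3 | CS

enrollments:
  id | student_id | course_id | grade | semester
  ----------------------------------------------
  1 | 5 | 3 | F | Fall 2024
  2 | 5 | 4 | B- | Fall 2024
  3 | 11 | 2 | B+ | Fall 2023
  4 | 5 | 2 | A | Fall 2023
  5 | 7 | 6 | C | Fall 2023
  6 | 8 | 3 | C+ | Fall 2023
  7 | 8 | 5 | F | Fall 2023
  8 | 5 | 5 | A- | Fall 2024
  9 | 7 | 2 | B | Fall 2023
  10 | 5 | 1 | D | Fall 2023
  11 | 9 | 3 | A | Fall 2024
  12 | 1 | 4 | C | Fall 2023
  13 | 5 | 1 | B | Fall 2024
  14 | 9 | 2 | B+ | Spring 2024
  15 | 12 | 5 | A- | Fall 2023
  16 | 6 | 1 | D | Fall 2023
SELECT name, year FROM students ORDER BY year DESC LIMIT 5

Execution result:
name | year
Mia Brown | 4
Frank Johnson | 4
David Williams | 4
Tina Miller | 4
Frank Smith | 4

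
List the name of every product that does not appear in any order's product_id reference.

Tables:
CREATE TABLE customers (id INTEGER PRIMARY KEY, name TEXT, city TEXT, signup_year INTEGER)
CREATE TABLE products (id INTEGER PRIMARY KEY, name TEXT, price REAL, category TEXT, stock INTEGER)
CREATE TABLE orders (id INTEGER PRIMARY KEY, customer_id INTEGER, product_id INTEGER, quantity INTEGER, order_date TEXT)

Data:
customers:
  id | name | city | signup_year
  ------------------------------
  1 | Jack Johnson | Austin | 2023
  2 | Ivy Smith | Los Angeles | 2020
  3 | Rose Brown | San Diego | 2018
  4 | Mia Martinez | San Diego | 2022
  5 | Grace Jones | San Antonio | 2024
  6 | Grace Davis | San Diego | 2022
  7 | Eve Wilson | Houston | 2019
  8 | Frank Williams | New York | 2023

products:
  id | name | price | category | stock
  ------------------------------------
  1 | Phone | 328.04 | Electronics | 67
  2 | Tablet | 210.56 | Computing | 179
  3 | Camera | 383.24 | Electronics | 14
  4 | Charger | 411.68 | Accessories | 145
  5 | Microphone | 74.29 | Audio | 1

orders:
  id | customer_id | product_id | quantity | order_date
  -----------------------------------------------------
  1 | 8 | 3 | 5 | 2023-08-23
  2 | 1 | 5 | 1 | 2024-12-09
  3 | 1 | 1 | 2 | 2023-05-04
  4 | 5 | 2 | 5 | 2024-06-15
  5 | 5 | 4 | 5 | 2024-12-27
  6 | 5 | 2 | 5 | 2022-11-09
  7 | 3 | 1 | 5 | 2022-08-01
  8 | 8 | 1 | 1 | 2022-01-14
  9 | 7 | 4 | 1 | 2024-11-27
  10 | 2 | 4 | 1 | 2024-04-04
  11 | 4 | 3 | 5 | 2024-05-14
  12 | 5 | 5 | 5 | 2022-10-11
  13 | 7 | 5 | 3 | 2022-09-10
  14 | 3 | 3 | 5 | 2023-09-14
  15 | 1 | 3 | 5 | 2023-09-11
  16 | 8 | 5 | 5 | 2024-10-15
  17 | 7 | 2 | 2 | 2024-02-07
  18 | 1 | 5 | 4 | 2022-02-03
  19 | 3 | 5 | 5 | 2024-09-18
SELECT p.name FROM products p LEFT JOIN orders c ON c.product_id = p.id WHERE c.id IS NULL

Execution result:
(no rows)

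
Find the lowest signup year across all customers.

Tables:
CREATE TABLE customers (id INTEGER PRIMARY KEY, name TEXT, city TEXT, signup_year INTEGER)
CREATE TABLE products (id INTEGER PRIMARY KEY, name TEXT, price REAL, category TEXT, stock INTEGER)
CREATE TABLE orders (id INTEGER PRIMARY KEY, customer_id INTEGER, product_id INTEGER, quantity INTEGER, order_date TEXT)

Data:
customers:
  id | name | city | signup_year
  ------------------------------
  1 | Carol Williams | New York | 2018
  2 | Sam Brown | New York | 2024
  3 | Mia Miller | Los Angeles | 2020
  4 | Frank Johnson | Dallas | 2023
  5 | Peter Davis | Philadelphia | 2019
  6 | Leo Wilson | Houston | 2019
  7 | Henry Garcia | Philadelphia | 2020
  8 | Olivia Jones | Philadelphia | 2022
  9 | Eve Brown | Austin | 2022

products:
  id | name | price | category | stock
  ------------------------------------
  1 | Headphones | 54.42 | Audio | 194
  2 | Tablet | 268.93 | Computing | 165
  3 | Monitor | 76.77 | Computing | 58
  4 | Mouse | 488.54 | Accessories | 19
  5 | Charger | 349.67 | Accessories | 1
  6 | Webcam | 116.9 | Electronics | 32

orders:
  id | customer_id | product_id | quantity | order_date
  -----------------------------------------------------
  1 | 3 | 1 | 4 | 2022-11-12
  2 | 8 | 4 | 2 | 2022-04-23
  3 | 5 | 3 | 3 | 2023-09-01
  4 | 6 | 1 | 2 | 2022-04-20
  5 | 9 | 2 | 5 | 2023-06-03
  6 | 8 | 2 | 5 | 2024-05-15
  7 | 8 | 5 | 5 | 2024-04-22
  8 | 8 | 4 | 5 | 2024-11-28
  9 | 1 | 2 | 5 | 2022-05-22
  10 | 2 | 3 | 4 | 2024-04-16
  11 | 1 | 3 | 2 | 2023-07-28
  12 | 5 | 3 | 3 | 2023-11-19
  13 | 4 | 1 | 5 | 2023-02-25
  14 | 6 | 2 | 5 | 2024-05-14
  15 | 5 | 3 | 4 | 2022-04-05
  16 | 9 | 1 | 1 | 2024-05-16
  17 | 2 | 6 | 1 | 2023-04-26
SELECT MIN(signup_year) FROM customers

Execution result:
2018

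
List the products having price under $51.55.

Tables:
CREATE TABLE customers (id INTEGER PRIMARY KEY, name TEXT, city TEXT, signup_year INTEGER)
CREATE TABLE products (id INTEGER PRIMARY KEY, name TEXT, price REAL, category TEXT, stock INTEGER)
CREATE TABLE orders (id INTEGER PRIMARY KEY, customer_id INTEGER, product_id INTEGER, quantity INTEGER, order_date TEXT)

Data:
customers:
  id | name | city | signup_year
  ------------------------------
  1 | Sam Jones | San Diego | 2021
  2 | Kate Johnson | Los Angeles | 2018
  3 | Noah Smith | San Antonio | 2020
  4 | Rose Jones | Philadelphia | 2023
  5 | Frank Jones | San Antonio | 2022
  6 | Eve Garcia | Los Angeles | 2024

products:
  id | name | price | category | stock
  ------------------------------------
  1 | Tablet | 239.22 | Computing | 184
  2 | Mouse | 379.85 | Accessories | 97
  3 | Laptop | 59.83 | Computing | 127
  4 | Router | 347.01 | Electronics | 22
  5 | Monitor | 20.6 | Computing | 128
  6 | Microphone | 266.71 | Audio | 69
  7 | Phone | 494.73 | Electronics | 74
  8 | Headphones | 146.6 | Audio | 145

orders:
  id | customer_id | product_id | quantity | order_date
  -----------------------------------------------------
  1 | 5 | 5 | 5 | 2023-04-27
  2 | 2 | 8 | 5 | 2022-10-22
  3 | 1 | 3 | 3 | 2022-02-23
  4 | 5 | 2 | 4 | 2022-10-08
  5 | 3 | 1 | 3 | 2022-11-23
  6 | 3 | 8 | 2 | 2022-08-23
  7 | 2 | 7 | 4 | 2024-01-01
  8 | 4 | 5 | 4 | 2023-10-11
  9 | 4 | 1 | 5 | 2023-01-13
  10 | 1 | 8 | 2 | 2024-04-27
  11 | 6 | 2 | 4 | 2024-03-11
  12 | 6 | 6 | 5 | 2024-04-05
SELECT name, price FROM products WHERE price < 51.55

Execution result:
name | price
Monitor | 20.60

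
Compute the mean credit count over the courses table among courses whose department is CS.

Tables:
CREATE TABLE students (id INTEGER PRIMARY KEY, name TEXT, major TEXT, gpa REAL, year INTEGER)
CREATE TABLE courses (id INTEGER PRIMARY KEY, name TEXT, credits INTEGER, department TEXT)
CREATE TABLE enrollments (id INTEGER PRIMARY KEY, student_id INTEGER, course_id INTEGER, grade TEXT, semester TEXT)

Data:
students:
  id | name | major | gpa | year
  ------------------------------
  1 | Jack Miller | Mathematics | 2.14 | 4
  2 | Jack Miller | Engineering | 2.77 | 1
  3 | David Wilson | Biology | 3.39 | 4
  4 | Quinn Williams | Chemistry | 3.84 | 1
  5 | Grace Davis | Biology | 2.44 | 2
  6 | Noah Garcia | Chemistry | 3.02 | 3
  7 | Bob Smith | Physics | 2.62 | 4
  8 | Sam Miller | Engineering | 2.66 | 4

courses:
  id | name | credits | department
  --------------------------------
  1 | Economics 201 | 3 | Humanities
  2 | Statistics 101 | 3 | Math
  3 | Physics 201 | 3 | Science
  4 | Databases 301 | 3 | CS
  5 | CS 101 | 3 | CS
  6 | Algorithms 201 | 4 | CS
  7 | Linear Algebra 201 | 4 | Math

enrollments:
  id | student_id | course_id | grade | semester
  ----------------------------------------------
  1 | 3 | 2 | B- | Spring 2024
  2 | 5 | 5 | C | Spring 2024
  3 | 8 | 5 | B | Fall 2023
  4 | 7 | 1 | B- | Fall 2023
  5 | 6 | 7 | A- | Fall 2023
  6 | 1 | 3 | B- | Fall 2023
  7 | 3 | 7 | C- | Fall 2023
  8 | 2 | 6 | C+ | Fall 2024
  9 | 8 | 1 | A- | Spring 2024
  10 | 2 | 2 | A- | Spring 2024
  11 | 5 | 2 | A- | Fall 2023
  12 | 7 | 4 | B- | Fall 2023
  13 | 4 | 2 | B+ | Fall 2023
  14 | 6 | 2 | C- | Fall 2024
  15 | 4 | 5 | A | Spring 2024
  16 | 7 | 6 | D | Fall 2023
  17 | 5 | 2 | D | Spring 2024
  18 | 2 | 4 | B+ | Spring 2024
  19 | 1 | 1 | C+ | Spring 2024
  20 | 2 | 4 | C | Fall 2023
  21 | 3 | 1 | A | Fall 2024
SELECT AVG(credits) FROM courses WHERE department = 'CS'

Execution result:
3.33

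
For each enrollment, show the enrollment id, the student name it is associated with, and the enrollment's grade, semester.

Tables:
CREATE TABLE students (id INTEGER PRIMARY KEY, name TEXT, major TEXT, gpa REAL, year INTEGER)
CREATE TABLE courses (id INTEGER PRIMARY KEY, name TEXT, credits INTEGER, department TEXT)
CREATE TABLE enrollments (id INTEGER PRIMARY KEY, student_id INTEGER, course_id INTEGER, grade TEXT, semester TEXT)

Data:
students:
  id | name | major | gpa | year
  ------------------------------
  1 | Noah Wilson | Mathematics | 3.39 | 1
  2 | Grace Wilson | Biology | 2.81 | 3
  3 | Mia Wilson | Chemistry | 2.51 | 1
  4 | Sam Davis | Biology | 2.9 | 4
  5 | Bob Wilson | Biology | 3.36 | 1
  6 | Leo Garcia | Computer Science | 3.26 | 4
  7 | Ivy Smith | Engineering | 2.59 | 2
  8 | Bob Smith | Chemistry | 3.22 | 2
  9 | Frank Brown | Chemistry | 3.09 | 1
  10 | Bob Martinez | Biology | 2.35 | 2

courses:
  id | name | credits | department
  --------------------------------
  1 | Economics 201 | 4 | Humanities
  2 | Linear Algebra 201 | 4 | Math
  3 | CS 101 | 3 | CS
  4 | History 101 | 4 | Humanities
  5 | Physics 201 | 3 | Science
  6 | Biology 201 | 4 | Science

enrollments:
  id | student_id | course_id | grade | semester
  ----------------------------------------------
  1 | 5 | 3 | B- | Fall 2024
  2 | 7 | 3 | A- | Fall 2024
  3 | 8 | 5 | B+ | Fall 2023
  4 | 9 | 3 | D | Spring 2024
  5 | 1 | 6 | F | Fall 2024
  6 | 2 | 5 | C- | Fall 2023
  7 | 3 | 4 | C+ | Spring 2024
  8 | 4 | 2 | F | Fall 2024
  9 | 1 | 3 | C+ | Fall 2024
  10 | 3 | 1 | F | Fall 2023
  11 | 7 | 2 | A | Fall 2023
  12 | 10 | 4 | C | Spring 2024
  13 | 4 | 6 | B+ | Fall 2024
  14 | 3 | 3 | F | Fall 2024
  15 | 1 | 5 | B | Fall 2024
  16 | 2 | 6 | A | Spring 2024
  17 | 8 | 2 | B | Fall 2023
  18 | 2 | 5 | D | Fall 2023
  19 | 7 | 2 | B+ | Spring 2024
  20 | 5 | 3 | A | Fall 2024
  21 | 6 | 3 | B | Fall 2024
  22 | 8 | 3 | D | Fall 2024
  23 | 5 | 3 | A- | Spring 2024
SELECT c.id, p.name AS student, c.grade, c.semester FROM enrollments c JOIN students p ON c.student_id = p.id

Execution result:
id | student | grade | semester
1 | Bob Wilson | B- | Fall 2024
2 | Ivy Smith | A- | Fall 2024
3 | Bob Smith | B+ | Fall 2023
4 | Frank Brown | D | Spring 2024
5 | Noah Wilson | F | Fall 2024
6 | Grace Wilson | C- | Fall 2023
7 | Mia Wilson | C+ | Spring 2024
8 | Sam Davis | F | Fall 2024
9 | Noah Wilson | C+ | Fall 2024
10 | Mia Wilson | F | Fall 2023
11 | Ivy Smith | A | Fall 2023
12 | Bob Martinez | C | Spring 2024
13 | Sam Davis | B+ | Fall 2024
14 | Mia Wilson | F | Fall 2024
15 | Noah Wilson | B | Fall 2024
16 | Grace Wilson | A | Spring 2024
17 | Bob Smith | B | Fall 2023
18 | Grace Wilson | D | Fall 2023
19 | Ivy Smith | B+ | Spring 2024
20 | Bob Wilson | A | Fall 2024
21 | Leo Garcia | B | Fall 2024
22 | Bob Smith | D | Fall 2024
23 | Bob Wilson | A- | Spring 2024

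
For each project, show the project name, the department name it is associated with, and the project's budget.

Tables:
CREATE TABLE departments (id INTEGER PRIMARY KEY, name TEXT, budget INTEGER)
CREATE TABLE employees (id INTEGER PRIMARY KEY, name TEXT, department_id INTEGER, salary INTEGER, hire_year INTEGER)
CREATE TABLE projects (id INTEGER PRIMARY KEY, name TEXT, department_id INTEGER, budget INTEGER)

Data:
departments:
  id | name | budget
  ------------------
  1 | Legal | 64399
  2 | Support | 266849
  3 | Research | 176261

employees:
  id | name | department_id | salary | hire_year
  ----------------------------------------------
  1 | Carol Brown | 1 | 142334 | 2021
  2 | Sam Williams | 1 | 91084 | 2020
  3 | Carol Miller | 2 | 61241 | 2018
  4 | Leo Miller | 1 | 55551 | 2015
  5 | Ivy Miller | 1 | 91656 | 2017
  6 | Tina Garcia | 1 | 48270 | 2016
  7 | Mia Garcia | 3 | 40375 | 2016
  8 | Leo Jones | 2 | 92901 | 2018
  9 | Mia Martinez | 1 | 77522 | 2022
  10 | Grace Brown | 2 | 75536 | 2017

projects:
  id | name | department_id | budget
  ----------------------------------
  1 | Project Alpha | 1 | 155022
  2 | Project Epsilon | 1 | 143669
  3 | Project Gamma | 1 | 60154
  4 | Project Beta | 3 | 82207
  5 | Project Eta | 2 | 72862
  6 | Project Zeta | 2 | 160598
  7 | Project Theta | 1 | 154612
SELECT c.name, p.name AS department, c.budget FROM projects c JOIN departments p ON c.department_id = p.id

Execution result:
name | department | budget
Project Alpha | Legal | 155022
Project Epsilon | Legal | 143669
Project Gamma | Legal | 60154
Project Beta | Research | 82207
Project Eta | Support | 72862
Project Zeta | Support | 160598
Project Theta | Legal | 154612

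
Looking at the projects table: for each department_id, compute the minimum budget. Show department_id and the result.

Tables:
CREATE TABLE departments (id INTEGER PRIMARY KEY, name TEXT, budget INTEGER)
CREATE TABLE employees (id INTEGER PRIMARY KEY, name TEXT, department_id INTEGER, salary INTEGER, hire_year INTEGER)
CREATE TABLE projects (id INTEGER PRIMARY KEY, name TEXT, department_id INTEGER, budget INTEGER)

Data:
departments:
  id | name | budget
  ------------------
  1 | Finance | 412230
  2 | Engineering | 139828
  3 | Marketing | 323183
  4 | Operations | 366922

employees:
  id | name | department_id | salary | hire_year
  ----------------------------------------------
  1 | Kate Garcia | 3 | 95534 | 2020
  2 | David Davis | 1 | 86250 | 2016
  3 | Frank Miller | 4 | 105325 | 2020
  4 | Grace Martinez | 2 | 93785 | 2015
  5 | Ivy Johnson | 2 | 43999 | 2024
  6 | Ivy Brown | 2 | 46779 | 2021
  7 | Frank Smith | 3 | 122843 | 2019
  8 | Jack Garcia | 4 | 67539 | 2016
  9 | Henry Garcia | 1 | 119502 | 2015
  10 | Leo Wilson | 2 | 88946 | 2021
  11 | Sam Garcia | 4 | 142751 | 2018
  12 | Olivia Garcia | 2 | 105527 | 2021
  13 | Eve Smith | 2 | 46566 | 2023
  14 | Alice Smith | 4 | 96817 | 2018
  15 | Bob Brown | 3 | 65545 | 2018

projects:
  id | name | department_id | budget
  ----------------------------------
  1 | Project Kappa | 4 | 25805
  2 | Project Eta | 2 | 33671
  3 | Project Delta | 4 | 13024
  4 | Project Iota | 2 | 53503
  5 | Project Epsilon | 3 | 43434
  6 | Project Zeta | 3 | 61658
SELECT department_id, MIN(budget) AS min_budget FROM projects GROUP BY department_id

Execution result:
department_id | min_budget
2 | 33671
3 | 43434
4 | 13024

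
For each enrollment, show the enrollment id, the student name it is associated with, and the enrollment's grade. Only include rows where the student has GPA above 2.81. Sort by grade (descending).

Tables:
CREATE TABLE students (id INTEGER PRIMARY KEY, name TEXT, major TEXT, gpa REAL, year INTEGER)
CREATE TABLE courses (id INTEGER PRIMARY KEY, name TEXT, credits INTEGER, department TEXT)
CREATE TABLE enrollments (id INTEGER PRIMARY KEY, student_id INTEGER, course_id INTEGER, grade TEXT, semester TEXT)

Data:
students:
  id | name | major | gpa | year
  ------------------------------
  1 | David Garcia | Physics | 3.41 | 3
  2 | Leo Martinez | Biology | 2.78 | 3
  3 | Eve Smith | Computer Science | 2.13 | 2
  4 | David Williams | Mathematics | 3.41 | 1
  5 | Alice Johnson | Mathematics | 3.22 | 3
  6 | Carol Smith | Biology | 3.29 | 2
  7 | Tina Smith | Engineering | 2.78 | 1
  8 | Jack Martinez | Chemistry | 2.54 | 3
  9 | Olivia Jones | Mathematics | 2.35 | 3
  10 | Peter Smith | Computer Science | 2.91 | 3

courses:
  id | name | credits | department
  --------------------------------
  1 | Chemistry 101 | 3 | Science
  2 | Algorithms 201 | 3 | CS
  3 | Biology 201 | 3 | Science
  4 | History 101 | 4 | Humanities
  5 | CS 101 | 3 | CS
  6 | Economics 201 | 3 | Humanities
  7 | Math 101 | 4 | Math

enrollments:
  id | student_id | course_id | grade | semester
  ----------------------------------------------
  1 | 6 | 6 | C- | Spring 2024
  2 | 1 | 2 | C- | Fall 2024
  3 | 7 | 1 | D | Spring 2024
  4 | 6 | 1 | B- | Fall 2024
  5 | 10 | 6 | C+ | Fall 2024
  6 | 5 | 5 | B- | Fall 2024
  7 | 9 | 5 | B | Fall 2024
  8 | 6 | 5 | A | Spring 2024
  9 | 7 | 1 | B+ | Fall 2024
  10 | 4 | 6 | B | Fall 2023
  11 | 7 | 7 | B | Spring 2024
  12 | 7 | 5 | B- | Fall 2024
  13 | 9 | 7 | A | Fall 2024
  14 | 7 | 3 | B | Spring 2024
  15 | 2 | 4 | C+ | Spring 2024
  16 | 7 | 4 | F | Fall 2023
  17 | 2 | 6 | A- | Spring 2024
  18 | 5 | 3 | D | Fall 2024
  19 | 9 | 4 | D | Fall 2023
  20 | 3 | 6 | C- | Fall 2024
SELECT c.id, p.name AS student, c.grade FROM enrollments c JOIN students p ON c.student_id = p.id WHERE p.gpa > 2.81 ORDER BY c.grade DESC

Execution result:
id | student | grade
18 | Alice Johnson | D
1 | Carol Smith | C-
2 | David Garcia | C-
5 | Peter Smith | C+
4 | Carol Smith | B-
6 | Alice Johnson | B-
10 | David Williams | B
8 | Carol Smith | A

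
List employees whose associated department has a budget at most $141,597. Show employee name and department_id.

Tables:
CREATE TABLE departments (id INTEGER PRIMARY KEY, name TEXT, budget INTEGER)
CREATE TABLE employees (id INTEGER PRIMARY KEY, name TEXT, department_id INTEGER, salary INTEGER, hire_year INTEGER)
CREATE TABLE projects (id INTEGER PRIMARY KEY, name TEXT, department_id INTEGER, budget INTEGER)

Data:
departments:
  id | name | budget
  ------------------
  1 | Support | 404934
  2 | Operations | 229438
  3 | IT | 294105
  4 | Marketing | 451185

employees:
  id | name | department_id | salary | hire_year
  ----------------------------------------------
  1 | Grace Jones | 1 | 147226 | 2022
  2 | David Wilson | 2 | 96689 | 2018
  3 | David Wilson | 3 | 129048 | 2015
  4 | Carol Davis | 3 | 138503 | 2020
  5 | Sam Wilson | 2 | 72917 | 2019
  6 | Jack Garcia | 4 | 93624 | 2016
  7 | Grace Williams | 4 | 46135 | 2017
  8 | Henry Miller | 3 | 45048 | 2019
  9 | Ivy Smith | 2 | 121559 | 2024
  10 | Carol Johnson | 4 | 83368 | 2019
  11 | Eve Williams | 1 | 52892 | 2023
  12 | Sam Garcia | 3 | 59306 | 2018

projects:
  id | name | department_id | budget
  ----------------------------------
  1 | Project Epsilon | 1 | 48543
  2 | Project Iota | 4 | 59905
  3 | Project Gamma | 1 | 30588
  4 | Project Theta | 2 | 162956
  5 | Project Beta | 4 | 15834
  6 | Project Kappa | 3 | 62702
SELECT name, department_id FROM employees WHERE department_id IN (SELECT id FROM departments WHERE budget <= 141597)

Execution result:
(no rows)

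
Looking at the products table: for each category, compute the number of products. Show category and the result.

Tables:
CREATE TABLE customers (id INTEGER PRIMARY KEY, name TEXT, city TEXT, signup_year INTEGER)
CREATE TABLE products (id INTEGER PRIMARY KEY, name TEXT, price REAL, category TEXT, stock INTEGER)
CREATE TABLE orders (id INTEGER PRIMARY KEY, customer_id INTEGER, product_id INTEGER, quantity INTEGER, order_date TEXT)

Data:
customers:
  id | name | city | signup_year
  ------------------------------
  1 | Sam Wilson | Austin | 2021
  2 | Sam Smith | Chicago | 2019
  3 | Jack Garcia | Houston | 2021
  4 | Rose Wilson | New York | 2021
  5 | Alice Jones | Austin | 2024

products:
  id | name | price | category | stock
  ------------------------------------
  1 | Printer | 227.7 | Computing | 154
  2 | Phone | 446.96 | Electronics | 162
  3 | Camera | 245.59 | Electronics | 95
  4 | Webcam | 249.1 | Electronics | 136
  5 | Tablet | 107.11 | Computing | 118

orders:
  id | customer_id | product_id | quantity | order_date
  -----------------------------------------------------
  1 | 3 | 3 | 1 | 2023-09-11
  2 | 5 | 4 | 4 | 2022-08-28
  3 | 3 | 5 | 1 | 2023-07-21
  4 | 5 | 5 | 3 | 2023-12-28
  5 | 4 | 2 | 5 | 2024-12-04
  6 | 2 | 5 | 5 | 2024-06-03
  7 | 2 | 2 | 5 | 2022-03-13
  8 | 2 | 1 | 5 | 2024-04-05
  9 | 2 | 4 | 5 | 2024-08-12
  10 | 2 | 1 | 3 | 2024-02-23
SELECT category, COUNT(*) AS n FROM products GROUP BY category

Execution result:
category | n
Computing | 2
Electronics | 3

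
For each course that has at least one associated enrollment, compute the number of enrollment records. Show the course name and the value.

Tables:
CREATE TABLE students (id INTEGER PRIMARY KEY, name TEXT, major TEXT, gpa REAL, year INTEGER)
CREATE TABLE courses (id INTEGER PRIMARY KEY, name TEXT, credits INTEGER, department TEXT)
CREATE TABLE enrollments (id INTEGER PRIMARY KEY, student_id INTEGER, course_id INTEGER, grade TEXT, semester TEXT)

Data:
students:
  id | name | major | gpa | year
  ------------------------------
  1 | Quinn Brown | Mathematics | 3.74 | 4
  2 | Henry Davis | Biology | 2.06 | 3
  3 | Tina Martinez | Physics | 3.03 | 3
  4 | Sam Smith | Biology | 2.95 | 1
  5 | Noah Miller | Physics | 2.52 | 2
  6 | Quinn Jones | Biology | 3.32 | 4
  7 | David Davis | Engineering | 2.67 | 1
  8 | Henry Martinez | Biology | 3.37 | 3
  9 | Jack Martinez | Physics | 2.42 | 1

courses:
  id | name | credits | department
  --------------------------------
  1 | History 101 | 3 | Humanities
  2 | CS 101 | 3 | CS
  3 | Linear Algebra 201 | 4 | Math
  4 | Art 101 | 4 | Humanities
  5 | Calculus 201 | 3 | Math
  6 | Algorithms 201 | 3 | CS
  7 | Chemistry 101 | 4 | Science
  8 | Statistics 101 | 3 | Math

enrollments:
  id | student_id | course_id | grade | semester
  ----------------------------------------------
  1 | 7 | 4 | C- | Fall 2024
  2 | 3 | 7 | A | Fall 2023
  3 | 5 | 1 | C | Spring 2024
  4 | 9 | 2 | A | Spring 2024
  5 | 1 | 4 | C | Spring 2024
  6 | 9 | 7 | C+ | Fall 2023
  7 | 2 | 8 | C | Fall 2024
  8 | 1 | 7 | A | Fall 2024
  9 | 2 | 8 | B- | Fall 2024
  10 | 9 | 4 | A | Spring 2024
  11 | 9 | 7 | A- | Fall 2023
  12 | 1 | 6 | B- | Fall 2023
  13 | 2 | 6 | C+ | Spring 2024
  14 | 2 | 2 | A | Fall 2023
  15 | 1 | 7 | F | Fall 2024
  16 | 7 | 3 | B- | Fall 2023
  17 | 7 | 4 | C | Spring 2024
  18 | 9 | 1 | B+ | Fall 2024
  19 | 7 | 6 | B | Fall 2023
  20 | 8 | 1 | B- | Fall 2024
SELECT p.name, COUNT(*) AS n FROM enrollments c JOIN courses p ON c.course_id = p.id GROUP BY p.id, p.name

Execution result:
name | n
History 101 | 3
CS 101 | 2
Linear Algebra 201 | 1
Art 101 | 4
Algorithms 201 | 3
Chemistry 101 | 5
Statistics 101 | 2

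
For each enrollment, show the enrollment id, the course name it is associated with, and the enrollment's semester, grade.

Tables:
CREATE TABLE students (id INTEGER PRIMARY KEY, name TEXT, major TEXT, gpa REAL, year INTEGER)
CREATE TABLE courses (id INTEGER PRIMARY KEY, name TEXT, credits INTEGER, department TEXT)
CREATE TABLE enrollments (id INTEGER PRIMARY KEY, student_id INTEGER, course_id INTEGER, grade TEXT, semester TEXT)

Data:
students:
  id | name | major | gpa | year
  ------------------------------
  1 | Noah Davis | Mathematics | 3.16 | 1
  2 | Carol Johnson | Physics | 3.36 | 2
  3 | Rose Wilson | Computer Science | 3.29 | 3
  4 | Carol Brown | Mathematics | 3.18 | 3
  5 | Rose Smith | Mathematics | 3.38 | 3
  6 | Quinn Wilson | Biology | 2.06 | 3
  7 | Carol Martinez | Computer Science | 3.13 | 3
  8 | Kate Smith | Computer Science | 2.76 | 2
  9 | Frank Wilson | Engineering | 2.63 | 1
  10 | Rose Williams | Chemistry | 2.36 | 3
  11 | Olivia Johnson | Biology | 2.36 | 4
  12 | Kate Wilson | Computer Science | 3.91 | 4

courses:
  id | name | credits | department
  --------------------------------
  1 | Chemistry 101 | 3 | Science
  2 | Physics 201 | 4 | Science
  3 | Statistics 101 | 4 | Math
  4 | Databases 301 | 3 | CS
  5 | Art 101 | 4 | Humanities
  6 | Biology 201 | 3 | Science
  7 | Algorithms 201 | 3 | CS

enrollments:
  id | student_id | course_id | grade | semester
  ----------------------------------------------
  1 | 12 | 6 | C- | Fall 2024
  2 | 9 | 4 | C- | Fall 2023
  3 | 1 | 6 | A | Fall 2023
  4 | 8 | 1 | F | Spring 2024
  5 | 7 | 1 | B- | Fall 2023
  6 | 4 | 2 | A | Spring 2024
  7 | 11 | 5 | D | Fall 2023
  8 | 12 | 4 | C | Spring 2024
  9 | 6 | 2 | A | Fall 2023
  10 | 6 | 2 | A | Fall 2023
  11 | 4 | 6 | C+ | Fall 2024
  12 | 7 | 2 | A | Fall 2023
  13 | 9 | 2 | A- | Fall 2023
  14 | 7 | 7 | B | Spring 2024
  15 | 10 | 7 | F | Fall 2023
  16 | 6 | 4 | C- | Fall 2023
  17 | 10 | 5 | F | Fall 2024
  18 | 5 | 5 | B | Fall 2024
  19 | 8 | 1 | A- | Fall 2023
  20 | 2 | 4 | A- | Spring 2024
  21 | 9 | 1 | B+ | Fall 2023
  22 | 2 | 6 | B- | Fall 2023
SELECT c.id, p.name AS course, c.semester, c.grade FROM enrollments c JOIN courses p ON c.course_id = p.id

Execution result:
id | course | semester | grade
1 | Biology 201 | Fall 2024 | C-
2 | Databases 301 | Fall 2023 | C-
3 | Biology 201 | Fall 2023 | A
4 | Chemistry 101 | Spring 2024 | F
5 | Chemistry 101 | Fall 2023 | B-
6 | Physics 201 | Spring 2024 | A
7 | Art 101 | Fall 2023 | D
8 | Databases 301 | Spring 2024 | C
9 | Physics 201 | Fall 2023 | A
10 | Physics 201 | Fall 2023 | A
11 | Biology 201 | Fall 2024 | C+
12 | Physics 201 | Fall 2023 | A
13 | Physics 201 | Fall 2023 | A-
14 | Algorithms 201 | Spring 2024 | B
15 | Algorithms 201 | Fall 2023 | F
16 | Databases 301 | Fall 2023 | C-
17 | Art 101 | Fall 2024 | F
18 | Art 101 | Fall 2024 | B
19 | Chemistry 101 | Fall 2023 | A-
20 | Databases 301 | Spring 2024 | A-
21 | Chemistry 101 | Fall 2023 | B+
22 | Biology 201 | Fall 2023 | B-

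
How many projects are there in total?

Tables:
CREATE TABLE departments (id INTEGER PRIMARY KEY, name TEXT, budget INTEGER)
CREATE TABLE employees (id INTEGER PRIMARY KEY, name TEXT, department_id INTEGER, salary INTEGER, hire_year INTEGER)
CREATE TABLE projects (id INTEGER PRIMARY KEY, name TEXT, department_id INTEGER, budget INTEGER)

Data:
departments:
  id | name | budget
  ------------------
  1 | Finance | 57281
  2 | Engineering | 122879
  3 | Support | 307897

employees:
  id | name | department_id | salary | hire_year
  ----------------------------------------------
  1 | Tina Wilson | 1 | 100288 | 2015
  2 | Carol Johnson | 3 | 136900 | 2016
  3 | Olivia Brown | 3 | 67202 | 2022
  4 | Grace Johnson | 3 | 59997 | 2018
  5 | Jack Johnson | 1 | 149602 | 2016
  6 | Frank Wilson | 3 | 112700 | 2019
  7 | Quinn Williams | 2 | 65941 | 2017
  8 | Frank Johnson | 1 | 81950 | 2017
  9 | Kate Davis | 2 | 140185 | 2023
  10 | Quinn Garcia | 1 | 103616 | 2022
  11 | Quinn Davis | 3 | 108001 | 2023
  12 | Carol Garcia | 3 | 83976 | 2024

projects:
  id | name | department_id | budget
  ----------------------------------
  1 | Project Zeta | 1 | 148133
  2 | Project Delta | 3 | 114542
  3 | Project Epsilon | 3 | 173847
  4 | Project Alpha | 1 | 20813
SELECT COUNT(*) FROM projects

Execution result:
4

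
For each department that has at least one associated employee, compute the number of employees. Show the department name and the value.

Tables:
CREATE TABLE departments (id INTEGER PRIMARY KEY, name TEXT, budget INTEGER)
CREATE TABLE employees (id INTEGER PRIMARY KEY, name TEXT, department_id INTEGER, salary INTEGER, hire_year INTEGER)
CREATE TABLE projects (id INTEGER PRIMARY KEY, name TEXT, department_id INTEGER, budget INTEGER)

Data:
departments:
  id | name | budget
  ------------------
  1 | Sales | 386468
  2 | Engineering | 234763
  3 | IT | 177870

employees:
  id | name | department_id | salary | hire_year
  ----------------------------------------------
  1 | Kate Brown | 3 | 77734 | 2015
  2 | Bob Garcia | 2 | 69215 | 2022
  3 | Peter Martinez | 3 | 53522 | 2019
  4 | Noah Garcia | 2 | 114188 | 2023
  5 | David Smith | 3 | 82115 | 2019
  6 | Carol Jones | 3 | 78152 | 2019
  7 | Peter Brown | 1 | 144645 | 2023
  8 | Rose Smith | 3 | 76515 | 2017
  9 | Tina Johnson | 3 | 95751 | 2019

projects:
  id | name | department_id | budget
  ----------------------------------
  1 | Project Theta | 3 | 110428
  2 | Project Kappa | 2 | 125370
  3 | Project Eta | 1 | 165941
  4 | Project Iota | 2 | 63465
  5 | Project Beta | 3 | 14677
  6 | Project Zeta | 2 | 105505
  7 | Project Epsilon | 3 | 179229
SELECT p.name, COUNT(*) AS n FROM employees c JOIN departments p ON c.department_id = p.id GROUP BY p.id, p.name

Execution result:
name | n
Sales | 1
Engineering | 2
IT | 6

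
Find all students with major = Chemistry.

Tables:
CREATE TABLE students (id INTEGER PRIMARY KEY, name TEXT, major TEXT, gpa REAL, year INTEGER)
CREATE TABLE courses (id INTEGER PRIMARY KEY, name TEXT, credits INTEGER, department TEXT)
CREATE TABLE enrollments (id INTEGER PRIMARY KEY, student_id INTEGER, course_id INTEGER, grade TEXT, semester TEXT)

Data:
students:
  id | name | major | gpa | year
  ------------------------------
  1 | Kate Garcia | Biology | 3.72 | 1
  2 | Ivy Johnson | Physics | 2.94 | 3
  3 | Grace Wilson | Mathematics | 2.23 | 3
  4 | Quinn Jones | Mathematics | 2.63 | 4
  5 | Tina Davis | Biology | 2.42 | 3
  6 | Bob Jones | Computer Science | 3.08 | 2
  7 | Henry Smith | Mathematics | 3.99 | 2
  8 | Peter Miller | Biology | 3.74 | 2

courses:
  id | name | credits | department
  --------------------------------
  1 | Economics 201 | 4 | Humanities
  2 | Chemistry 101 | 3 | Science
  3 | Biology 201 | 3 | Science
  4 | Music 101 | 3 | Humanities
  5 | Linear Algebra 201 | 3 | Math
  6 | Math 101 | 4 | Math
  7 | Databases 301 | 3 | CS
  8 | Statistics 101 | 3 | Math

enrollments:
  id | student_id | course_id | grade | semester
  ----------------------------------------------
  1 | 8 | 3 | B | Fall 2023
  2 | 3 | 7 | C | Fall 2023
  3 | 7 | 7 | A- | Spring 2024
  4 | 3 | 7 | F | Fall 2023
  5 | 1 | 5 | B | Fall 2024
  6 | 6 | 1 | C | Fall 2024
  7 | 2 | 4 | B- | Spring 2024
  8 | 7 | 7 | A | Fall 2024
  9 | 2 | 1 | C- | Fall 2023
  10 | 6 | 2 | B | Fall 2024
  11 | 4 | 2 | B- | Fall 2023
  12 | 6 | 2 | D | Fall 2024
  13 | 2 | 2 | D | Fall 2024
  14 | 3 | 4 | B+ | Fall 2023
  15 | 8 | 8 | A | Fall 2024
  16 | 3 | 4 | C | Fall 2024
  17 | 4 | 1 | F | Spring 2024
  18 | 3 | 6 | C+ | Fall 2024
SELECT name, major FROM students WHERE major = 'Chemistry'

Execution result:
(no rows)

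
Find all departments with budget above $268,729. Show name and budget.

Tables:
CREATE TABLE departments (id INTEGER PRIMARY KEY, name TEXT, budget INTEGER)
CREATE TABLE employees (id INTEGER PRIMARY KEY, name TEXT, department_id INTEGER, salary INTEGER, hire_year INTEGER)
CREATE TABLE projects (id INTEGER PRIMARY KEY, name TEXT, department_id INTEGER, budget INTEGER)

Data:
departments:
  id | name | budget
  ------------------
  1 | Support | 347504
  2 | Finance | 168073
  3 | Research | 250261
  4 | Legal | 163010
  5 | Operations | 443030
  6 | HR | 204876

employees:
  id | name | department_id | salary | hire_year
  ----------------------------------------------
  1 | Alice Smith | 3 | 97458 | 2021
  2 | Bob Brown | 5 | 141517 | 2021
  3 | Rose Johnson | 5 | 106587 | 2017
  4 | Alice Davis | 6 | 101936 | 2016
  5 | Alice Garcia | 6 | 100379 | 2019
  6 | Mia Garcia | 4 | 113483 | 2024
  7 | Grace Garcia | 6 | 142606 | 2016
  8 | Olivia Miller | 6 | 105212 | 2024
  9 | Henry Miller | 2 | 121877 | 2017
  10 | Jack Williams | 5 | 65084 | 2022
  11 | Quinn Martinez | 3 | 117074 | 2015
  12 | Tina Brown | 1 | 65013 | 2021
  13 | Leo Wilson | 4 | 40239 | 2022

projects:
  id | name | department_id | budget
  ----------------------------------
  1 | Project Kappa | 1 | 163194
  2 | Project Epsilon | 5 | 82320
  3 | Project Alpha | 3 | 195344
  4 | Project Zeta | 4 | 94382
SELECT name, budget FROM departments WHERE budget > 268729

Execution result:
name | budget
Support | 347504
Operations | 443030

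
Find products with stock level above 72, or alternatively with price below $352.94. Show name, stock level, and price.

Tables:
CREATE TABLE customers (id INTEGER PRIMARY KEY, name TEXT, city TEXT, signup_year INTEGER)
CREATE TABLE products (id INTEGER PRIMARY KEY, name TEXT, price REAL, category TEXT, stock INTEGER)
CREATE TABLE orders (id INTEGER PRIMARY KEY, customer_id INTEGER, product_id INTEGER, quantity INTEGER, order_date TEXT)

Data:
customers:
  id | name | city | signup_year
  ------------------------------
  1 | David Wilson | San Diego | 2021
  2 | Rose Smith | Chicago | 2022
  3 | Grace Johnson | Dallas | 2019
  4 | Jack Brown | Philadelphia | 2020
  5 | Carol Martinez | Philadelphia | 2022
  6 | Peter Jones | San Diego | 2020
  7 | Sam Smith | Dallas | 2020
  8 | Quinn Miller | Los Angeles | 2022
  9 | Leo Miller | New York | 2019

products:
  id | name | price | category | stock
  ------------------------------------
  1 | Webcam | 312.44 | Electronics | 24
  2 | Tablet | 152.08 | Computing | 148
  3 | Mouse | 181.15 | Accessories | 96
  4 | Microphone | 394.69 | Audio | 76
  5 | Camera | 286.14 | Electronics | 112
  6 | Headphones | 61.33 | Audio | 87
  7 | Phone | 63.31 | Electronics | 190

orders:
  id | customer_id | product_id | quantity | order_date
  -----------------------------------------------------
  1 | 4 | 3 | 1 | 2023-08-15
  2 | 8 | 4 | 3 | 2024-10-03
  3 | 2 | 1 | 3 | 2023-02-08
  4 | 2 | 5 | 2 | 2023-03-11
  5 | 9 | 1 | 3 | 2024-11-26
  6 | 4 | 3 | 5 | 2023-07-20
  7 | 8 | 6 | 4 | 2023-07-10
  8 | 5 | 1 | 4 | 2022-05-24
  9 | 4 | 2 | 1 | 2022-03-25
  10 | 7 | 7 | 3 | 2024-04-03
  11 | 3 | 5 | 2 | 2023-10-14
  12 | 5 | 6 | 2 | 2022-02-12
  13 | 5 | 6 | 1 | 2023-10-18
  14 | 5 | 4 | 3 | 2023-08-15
SELECT name, stock, price FROM products WHERE stock > 72 OR price < 352.94

Execution result:
name | stock | price
Webcam | 24 | 312.44
Tablet | 148 | 152.08
Mouse | 96 | 181.15
Microphone | 76 | 394.69
Camera | 112 | 286.14
Headphones | 87 | 61.33
Phone | 190 | 63.31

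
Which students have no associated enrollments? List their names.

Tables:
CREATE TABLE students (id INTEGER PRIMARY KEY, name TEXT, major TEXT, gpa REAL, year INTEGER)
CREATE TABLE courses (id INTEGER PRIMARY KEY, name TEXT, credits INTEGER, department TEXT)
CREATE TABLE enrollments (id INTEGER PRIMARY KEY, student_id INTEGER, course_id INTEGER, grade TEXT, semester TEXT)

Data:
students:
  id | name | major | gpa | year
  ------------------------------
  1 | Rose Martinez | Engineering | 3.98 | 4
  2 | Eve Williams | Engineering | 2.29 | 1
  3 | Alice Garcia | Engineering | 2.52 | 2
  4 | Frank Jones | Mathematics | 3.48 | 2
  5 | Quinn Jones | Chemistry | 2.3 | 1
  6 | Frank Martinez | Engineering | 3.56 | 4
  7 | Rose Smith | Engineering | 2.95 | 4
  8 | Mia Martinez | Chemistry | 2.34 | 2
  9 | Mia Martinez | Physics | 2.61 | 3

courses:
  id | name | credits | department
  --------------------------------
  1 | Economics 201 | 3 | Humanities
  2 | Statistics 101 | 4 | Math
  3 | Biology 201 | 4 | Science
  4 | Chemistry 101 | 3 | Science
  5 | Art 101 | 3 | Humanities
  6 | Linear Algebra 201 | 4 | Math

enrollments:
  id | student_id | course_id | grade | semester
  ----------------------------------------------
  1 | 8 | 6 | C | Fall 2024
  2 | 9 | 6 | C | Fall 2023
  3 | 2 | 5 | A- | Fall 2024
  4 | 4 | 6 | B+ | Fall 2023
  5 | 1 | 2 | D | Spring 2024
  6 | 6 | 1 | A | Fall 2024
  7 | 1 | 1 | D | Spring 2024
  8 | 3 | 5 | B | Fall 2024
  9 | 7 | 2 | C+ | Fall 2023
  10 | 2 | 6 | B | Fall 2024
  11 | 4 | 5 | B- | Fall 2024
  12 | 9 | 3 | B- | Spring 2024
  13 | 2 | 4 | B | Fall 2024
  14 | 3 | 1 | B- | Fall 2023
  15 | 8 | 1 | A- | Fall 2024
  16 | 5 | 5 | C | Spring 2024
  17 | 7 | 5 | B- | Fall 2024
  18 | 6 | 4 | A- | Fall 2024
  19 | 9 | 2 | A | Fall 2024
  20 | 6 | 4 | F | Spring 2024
SELECT p.name FROM students p LEFT JOIN enrollments c ON c.student_id = p.id WHERE c.id IS NULL

Execution result:
(no rows)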